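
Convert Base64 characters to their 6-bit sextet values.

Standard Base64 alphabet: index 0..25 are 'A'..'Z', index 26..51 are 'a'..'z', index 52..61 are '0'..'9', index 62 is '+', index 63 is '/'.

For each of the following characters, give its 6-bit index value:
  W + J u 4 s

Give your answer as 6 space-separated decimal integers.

'W': A..Z range, ord('W') − ord('A') = 22
'+': index 62
'J': A..Z range, ord('J') − ord('A') = 9
'u': a..z range, 26 + ord('u') − ord('a') = 46
'4': 0..9 range, 52 + ord('4') − ord('0') = 56
's': a..z range, 26 + ord('s') − ord('a') = 44

Answer: 22 62 9 46 56 44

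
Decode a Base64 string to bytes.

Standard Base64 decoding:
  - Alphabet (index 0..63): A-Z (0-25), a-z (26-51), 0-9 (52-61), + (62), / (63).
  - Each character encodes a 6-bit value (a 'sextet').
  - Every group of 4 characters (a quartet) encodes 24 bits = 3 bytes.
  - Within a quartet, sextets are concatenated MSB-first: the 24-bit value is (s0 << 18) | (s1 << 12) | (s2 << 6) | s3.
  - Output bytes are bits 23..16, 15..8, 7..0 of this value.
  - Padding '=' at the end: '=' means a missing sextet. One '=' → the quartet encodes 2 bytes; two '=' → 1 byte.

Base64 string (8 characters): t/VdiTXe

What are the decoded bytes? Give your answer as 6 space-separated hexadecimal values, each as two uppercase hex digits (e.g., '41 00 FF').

Answer: B7 F5 5D 89 35 DE

Derivation:
After char 0 ('t'=45): chars_in_quartet=1 acc=0x2D bytes_emitted=0
After char 1 ('/'=63): chars_in_quartet=2 acc=0xB7F bytes_emitted=0
After char 2 ('V'=21): chars_in_quartet=3 acc=0x2DFD5 bytes_emitted=0
After char 3 ('d'=29): chars_in_quartet=4 acc=0xB7F55D -> emit B7 F5 5D, reset; bytes_emitted=3
After char 4 ('i'=34): chars_in_quartet=1 acc=0x22 bytes_emitted=3
After char 5 ('T'=19): chars_in_quartet=2 acc=0x893 bytes_emitted=3
After char 6 ('X'=23): chars_in_quartet=3 acc=0x224D7 bytes_emitted=3
After char 7 ('e'=30): chars_in_quartet=4 acc=0x8935DE -> emit 89 35 DE, reset; bytes_emitted=6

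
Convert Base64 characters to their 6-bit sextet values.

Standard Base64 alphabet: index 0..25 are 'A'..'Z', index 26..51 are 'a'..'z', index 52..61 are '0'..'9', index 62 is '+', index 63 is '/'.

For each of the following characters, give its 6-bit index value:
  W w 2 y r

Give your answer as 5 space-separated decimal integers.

Answer: 22 48 54 50 43

Derivation:
'W': A..Z range, ord('W') − ord('A') = 22
'w': a..z range, 26 + ord('w') − ord('a') = 48
'2': 0..9 range, 52 + ord('2') − ord('0') = 54
'y': a..z range, 26 + ord('y') − ord('a') = 50
'r': a..z range, 26 + ord('r') − ord('a') = 43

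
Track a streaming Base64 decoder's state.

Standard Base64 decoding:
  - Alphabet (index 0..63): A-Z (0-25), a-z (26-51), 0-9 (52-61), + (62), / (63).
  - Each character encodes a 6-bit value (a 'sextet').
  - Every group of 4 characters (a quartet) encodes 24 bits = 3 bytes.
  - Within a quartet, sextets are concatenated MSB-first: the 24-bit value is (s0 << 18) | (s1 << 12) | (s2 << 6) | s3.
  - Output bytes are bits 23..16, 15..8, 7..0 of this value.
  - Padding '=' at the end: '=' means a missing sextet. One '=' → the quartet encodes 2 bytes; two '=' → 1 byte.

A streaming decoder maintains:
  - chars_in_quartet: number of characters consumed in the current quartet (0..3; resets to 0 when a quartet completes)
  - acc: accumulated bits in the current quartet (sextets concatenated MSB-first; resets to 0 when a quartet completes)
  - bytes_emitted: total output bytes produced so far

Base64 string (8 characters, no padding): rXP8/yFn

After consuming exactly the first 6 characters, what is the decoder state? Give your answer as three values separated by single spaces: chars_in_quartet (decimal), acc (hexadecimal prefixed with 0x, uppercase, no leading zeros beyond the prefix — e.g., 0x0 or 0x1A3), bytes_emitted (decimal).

After char 0 ('r'=43): chars_in_quartet=1 acc=0x2B bytes_emitted=0
After char 1 ('X'=23): chars_in_quartet=2 acc=0xAD7 bytes_emitted=0
After char 2 ('P'=15): chars_in_quartet=3 acc=0x2B5CF bytes_emitted=0
After char 3 ('8'=60): chars_in_quartet=4 acc=0xAD73FC -> emit AD 73 FC, reset; bytes_emitted=3
After char 4 ('/'=63): chars_in_quartet=1 acc=0x3F bytes_emitted=3
After char 5 ('y'=50): chars_in_quartet=2 acc=0xFF2 bytes_emitted=3

Answer: 2 0xFF2 3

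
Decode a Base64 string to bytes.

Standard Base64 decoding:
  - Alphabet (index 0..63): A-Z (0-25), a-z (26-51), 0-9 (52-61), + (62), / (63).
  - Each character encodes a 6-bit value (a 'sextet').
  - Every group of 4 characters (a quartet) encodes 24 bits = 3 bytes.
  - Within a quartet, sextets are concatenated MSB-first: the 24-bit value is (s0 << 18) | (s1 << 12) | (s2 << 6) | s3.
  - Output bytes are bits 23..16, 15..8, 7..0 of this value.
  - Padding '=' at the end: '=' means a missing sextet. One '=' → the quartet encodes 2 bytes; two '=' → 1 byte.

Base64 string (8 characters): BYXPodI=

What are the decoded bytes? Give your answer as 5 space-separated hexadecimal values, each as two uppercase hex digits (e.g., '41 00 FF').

Answer: 05 85 CF A1 D2

Derivation:
After char 0 ('B'=1): chars_in_quartet=1 acc=0x1 bytes_emitted=0
After char 1 ('Y'=24): chars_in_quartet=2 acc=0x58 bytes_emitted=0
After char 2 ('X'=23): chars_in_quartet=3 acc=0x1617 bytes_emitted=0
After char 3 ('P'=15): chars_in_quartet=4 acc=0x585CF -> emit 05 85 CF, reset; bytes_emitted=3
After char 4 ('o'=40): chars_in_quartet=1 acc=0x28 bytes_emitted=3
After char 5 ('d'=29): chars_in_quartet=2 acc=0xA1D bytes_emitted=3
After char 6 ('I'=8): chars_in_quartet=3 acc=0x28748 bytes_emitted=3
Padding '=': partial quartet acc=0x28748 -> emit A1 D2; bytes_emitted=5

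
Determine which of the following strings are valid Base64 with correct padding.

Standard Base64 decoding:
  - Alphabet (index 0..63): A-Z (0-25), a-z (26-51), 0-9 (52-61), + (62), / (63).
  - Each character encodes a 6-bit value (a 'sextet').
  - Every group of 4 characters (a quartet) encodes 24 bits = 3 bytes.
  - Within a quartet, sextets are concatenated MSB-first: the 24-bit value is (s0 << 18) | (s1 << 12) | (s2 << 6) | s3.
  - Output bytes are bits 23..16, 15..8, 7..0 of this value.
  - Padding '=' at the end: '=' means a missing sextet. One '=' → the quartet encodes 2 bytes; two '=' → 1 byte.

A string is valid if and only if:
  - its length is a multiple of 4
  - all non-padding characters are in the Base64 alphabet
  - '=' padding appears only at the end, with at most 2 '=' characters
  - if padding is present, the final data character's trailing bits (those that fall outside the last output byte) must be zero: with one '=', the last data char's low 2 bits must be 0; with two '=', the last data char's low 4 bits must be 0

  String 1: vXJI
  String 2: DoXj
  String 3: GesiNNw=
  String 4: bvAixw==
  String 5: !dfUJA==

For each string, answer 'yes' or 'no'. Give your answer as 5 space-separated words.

String 1: 'vXJI' → valid
String 2: 'DoXj' → valid
String 3: 'GesiNNw=' → valid
String 4: 'bvAixw==' → valid
String 5: '!dfUJA==' → invalid (bad char(s): ['!'])

Answer: yes yes yes yes no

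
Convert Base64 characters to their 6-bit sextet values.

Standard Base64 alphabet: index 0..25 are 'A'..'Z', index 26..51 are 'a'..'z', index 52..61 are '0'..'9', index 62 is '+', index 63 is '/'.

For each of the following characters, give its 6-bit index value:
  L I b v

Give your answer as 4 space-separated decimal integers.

'L': A..Z range, ord('L') − ord('A') = 11
'I': A..Z range, ord('I') − ord('A') = 8
'b': a..z range, 26 + ord('b') − ord('a') = 27
'v': a..z range, 26 + ord('v') − ord('a') = 47

Answer: 11 8 27 47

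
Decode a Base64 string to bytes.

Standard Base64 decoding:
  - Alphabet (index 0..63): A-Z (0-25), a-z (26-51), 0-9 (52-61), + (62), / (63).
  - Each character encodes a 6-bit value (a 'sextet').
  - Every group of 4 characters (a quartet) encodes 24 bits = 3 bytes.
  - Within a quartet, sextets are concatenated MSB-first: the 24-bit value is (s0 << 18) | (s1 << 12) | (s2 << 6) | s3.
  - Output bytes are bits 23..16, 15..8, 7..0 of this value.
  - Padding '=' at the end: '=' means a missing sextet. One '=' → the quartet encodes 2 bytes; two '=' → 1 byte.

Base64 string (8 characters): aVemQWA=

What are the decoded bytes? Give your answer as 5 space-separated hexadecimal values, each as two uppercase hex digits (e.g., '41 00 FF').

Answer: 69 57 A6 41 60

Derivation:
After char 0 ('a'=26): chars_in_quartet=1 acc=0x1A bytes_emitted=0
After char 1 ('V'=21): chars_in_quartet=2 acc=0x695 bytes_emitted=0
After char 2 ('e'=30): chars_in_quartet=3 acc=0x1A55E bytes_emitted=0
After char 3 ('m'=38): chars_in_quartet=4 acc=0x6957A6 -> emit 69 57 A6, reset; bytes_emitted=3
After char 4 ('Q'=16): chars_in_quartet=1 acc=0x10 bytes_emitted=3
After char 5 ('W'=22): chars_in_quartet=2 acc=0x416 bytes_emitted=3
After char 6 ('A'=0): chars_in_quartet=3 acc=0x10580 bytes_emitted=3
Padding '=': partial quartet acc=0x10580 -> emit 41 60; bytes_emitted=5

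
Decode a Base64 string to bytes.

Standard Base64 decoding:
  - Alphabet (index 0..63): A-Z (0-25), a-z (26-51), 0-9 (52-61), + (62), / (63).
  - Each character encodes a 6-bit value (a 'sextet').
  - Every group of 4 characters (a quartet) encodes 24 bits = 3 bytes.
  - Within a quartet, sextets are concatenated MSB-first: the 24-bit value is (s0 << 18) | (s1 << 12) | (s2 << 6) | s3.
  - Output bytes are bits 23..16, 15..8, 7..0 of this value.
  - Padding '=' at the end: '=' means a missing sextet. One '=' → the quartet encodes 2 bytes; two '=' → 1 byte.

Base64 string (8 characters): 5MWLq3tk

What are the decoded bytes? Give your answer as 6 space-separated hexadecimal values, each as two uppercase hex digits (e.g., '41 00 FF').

After char 0 ('5'=57): chars_in_quartet=1 acc=0x39 bytes_emitted=0
After char 1 ('M'=12): chars_in_quartet=2 acc=0xE4C bytes_emitted=0
After char 2 ('W'=22): chars_in_quartet=3 acc=0x39316 bytes_emitted=0
After char 3 ('L'=11): chars_in_quartet=4 acc=0xE4C58B -> emit E4 C5 8B, reset; bytes_emitted=3
After char 4 ('q'=42): chars_in_quartet=1 acc=0x2A bytes_emitted=3
After char 5 ('3'=55): chars_in_quartet=2 acc=0xAB7 bytes_emitted=3
After char 6 ('t'=45): chars_in_quartet=3 acc=0x2ADED bytes_emitted=3
After char 7 ('k'=36): chars_in_quartet=4 acc=0xAB7B64 -> emit AB 7B 64, reset; bytes_emitted=6

Answer: E4 C5 8B AB 7B 64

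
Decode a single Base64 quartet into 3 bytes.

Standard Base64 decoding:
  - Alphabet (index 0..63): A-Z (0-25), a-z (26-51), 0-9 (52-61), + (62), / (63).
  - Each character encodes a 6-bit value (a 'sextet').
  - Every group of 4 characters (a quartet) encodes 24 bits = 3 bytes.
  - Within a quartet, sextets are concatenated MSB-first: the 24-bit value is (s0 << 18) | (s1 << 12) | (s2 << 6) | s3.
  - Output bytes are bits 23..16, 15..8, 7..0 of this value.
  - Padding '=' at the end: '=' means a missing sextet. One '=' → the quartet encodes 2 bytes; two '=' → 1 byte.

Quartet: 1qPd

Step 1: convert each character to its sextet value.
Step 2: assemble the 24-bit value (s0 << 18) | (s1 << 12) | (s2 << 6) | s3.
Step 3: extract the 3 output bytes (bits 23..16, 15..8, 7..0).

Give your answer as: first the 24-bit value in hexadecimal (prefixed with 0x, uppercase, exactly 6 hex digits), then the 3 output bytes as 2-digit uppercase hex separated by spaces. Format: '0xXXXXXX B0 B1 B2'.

Sextets: 1=53, q=42, P=15, d=29
24-bit: (53<<18) | (42<<12) | (15<<6) | 29
      = 0xD40000 | 0x02A000 | 0x0003C0 | 0x00001D
      = 0xD6A3DD
Bytes: (v>>16)&0xFF=D6, (v>>8)&0xFF=A3, v&0xFF=DD

Answer: 0xD6A3DD D6 A3 DD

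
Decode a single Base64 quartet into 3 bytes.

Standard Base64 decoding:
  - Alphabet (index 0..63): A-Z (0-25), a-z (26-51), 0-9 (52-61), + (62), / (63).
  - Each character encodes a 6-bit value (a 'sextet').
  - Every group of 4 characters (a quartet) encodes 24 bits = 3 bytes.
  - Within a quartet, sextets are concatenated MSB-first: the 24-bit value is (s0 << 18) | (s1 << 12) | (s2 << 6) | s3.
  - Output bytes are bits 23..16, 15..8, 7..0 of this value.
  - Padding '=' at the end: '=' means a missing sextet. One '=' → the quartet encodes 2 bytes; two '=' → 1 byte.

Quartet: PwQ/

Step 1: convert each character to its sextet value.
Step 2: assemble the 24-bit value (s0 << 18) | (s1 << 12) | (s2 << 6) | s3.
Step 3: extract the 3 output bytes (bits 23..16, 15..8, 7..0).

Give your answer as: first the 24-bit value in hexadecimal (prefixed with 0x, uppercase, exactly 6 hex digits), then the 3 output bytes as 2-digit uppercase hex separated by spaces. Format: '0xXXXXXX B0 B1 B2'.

Sextets: P=15, w=48, Q=16, /=63
24-bit: (15<<18) | (48<<12) | (16<<6) | 63
      = 0x3C0000 | 0x030000 | 0x000400 | 0x00003F
      = 0x3F043F
Bytes: (v>>16)&0xFF=3F, (v>>8)&0xFF=04, v&0xFF=3F

Answer: 0x3F043F 3F 04 3F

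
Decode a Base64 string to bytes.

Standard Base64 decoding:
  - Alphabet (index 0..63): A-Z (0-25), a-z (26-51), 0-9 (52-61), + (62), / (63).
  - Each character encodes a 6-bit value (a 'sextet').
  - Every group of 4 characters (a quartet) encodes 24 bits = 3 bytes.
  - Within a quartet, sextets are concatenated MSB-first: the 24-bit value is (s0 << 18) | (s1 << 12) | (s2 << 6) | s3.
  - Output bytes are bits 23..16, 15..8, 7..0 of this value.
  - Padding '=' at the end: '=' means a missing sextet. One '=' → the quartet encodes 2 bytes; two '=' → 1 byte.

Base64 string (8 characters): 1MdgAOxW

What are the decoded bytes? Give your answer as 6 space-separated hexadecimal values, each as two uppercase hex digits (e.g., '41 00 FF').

After char 0 ('1'=53): chars_in_quartet=1 acc=0x35 bytes_emitted=0
After char 1 ('M'=12): chars_in_quartet=2 acc=0xD4C bytes_emitted=0
After char 2 ('d'=29): chars_in_quartet=3 acc=0x3531D bytes_emitted=0
After char 3 ('g'=32): chars_in_quartet=4 acc=0xD4C760 -> emit D4 C7 60, reset; bytes_emitted=3
After char 4 ('A'=0): chars_in_quartet=1 acc=0x0 bytes_emitted=3
After char 5 ('O'=14): chars_in_quartet=2 acc=0xE bytes_emitted=3
After char 6 ('x'=49): chars_in_quartet=3 acc=0x3B1 bytes_emitted=3
After char 7 ('W'=22): chars_in_quartet=4 acc=0xEC56 -> emit 00 EC 56, reset; bytes_emitted=6

Answer: D4 C7 60 00 EC 56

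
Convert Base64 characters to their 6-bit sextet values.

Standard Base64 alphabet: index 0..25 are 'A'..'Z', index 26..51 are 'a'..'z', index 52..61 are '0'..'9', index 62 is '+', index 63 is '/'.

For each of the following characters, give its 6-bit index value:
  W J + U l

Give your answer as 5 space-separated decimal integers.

'W': A..Z range, ord('W') − ord('A') = 22
'J': A..Z range, ord('J') − ord('A') = 9
'+': index 62
'U': A..Z range, ord('U') − ord('A') = 20
'l': a..z range, 26 + ord('l') − ord('a') = 37

Answer: 22 9 62 20 37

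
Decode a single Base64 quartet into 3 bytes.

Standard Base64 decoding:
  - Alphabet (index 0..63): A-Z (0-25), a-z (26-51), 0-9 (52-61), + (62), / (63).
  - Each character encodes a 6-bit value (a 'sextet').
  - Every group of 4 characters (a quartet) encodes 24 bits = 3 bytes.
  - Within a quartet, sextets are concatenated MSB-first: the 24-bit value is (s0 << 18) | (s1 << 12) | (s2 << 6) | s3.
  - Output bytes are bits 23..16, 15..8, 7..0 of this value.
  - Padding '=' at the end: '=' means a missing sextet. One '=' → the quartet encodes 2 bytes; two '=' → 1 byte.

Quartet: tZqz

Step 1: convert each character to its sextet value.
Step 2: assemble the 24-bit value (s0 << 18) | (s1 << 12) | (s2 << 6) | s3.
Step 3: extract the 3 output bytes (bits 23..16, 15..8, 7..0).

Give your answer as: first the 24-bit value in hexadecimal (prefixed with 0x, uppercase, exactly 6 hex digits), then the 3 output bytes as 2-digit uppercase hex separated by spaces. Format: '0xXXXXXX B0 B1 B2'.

Answer: 0xB59AB3 B5 9A B3

Derivation:
Sextets: t=45, Z=25, q=42, z=51
24-bit: (45<<18) | (25<<12) | (42<<6) | 51
      = 0xB40000 | 0x019000 | 0x000A80 | 0x000033
      = 0xB59AB3
Bytes: (v>>16)&0xFF=B5, (v>>8)&0xFF=9A, v&0xFF=B3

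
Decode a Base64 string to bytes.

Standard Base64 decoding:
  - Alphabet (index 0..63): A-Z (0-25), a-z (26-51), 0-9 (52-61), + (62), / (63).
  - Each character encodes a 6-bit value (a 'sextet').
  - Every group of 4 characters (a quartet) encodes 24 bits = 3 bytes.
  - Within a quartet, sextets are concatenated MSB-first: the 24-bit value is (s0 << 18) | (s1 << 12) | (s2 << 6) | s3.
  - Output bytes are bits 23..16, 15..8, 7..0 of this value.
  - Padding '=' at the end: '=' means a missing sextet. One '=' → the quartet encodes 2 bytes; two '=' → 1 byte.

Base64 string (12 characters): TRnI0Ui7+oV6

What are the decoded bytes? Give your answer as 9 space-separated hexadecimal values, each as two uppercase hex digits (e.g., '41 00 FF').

After char 0 ('T'=19): chars_in_quartet=1 acc=0x13 bytes_emitted=0
After char 1 ('R'=17): chars_in_quartet=2 acc=0x4D1 bytes_emitted=0
After char 2 ('n'=39): chars_in_quartet=3 acc=0x13467 bytes_emitted=0
After char 3 ('I'=8): chars_in_quartet=4 acc=0x4D19C8 -> emit 4D 19 C8, reset; bytes_emitted=3
After char 4 ('0'=52): chars_in_quartet=1 acc=0x34 bytes_emitted=3
After char 5 ('U'=20): chars_in_quartet=2 acc=0xD14 bytes_emitted=3
After char 6 ('i'=34): chars_in_quartet=3 acc=0x34522 bytes_emitted=3
After char 7 ('7'=59): chars_in_quartet=4 acc=0xD148BB -> emit D1 48 BB, reset; bytes_emitted=6
After char 8 ('+'=62): chars_in_quartet=1 acc=0x3E bytes_emitted=6
After char 9 ('o'=40): chars_in_quartet=2 acc=0xFA8 bytes_emitted=6
After char 10 ('V'=21): chars_in_quartet=3 acc=0x3EA15 bytes_emitted=6
After char 11 ('6'=58): chars_in_quartet=4 acc=0xFA857A -> emit FA 85 7A, reset; bytes_emitted=9

Answer: 4D 19 C8 D1 48 BB FA 85 7A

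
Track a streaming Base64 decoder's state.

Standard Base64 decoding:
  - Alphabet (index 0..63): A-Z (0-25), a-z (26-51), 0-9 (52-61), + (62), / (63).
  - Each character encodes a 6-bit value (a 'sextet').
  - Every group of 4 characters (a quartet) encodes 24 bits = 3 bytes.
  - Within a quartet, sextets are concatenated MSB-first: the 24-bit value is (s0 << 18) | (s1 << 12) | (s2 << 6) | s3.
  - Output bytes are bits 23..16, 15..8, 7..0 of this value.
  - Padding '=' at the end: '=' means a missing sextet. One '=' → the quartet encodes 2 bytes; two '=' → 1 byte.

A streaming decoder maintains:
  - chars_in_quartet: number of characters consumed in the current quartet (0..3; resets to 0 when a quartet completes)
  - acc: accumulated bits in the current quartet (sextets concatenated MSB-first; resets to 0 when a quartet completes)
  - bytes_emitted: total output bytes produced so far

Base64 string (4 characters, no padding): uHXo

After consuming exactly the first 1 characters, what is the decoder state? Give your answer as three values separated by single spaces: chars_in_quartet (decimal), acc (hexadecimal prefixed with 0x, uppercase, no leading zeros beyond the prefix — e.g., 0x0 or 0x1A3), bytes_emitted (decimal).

After char 0 ('u'=46): chars_in_quartet=1 acc=0x2E bytes_emitted=0

Answer: 1 0x2E 0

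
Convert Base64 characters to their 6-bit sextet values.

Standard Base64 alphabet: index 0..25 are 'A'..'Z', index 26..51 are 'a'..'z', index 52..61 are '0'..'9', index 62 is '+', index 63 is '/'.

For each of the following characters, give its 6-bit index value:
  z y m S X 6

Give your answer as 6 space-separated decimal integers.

'z': a..z range, 26 + ord('z') − ord('a') = 51
'y': a..z range, 26 + ord('y') − ord('a') = 50
'm': a..z range, 26 + ord('m') − ord('a') = 38
'S': A..Z range, ord('S') − ord('A') = 18
'X': A..Z range, ord('X') − ord('A') = 23
'6': 0..9 range, 52 + ord('6') − ord('0') = 58

Answer: 51 50 38 18 23 58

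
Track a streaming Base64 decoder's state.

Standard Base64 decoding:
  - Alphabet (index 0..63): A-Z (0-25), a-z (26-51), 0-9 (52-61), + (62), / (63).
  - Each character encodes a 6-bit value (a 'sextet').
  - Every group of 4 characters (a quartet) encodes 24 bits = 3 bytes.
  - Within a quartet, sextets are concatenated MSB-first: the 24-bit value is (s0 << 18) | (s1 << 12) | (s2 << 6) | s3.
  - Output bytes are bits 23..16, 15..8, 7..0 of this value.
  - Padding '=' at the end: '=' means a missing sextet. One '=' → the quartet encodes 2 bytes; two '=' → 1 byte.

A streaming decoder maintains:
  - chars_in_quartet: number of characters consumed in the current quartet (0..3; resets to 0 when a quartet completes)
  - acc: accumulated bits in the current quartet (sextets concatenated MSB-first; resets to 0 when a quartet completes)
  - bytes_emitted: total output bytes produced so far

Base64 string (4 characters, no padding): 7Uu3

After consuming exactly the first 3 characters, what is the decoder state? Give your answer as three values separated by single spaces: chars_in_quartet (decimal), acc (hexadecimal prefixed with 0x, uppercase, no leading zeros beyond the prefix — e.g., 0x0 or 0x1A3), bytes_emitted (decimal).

After char 0 ('7'=59): chars_in_quartet=1 acc=0x3B bytes_emitted=0
After char 1 ('U'=20): chars_in_quartet=2 acc=0xED4 bytes_emitted=0
After char 2 ('u'=46): chars_in_quartet=3 acc=0x3B52E bytes_emitted=0

Answer: 3 0x3B52E 0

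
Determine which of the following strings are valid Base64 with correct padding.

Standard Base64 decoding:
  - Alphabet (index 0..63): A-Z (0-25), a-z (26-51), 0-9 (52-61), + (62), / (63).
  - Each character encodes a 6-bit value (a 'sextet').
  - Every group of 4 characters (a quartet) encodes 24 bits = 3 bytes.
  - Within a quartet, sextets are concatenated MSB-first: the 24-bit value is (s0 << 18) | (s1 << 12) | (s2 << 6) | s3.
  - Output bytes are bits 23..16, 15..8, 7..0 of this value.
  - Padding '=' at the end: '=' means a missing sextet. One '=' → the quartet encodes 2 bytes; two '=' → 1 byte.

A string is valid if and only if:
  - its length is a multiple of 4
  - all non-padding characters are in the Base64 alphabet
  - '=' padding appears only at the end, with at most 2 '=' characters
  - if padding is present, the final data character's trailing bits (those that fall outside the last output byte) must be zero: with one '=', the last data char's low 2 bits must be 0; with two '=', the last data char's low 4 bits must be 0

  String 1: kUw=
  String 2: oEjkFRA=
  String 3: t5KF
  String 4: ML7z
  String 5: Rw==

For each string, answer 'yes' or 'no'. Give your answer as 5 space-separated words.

Answer: yes yes yes yes yes

Derivation:
String 1: 'kUw=' → valid
String 2: 'oEjkFRA=' → valid
String 3: 't5KF' → valid
String 4: 'ML7z' → valid
String 5: 'Rw==' → valid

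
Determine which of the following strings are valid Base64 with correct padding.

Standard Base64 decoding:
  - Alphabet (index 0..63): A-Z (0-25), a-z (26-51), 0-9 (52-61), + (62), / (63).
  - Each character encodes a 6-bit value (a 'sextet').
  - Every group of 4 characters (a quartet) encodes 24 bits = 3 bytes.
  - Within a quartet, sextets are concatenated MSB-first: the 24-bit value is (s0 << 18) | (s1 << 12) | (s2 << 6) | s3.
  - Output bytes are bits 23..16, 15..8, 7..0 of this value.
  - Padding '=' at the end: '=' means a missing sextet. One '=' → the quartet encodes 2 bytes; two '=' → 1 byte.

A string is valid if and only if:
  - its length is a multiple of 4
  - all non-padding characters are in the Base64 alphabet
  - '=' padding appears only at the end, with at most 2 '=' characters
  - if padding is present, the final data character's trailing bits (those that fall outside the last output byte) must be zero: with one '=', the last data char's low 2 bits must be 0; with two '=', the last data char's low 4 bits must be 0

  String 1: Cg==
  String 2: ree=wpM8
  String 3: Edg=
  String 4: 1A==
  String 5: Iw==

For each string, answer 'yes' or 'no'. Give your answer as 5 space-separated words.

String 1: 'Cg==' → valid
String 2: 'ree=wpM8' → invalid (bad char(s): ['=']; '=' in middle)
String 3: 'Edg=' → valid
String 4: '1A==' → valid
String 5: 'Iw==' → valid

Answer: yes no yes yes yes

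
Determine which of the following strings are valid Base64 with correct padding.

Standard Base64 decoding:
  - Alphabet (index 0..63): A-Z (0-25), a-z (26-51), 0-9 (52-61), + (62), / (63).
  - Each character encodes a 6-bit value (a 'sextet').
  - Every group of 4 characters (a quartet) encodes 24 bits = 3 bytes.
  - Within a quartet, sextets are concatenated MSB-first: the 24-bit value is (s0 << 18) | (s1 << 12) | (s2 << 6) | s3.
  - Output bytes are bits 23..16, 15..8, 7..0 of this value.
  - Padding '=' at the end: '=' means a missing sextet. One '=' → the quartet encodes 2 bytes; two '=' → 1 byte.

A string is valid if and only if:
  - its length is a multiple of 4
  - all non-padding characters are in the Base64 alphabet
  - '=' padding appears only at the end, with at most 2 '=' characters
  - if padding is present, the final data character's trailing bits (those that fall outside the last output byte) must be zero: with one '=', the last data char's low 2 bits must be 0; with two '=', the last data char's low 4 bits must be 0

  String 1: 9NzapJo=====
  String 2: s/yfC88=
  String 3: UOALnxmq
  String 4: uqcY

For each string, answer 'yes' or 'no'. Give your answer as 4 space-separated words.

String 1: '9NzapJo=====' → invalid (5 pad chars (max 2))
String 2: 's/yfC88=' → valid
String 3: 'UOALnxmq' → valid
String 4: 'uqcY' → valid

Answer: no yes yes yes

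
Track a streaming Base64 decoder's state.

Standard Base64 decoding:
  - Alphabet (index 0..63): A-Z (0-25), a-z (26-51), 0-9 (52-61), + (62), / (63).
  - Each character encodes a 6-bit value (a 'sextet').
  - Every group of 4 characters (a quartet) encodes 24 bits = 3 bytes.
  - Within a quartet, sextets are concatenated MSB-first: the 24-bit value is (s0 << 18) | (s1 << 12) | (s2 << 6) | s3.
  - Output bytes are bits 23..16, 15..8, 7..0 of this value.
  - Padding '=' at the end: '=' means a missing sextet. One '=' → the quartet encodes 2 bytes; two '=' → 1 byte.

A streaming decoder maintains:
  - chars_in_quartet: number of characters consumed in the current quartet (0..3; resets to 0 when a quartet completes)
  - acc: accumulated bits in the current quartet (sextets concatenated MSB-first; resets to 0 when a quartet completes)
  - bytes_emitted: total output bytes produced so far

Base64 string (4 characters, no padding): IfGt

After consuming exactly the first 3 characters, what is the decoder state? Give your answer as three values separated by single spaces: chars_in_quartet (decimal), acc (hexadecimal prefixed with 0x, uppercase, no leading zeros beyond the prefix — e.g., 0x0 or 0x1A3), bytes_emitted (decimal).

Answer: 3 0x87C6 0

Derivation:
After char 0 ('I'=8): chars_in_quartet=1 acc=0x8 bytes_emitted=0
After char 1 ('f'=31): chars_in_quartet=2 acc=0x21F bytes_emitted=0
After char 2 ('G'=6): chars_in_quartet=3 acc=0x87C6 bytes_emitted=0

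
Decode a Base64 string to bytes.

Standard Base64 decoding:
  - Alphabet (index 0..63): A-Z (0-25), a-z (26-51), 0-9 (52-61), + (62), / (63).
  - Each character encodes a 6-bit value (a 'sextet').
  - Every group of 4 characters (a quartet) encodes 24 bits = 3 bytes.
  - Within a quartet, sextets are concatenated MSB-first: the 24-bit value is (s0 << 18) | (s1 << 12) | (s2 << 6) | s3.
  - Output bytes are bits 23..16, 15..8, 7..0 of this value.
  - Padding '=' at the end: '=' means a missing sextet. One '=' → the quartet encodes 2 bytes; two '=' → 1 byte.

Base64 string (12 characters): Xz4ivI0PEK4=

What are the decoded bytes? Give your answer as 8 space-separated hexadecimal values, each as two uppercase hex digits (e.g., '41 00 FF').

Answer: 5F 3E 22 BC 8D 0F 10 AE

Derivation:
After char 0 ('X'=23): chars_in_quartet=1 acc=0x17 bytes_emitted=0
After char 1 ('z'=51): chars_in_quartet=2 acc=0x5F3 bytes_emitted=0
After char 2 ('4'=56): chars_in_quartet=3 acc=0x17CF8 bytes_emitted=0
After char 3 ('i'=34): chars_in_quartet=4 acc=0x5F3E22 -> emit 5F 3E 22, reset; bytes_emitted=3
After char 4 ('v'=47): chars_in_quartet=1 acc=0x2F bytes_emitted=3
After char 5 ('I'=8): chars_in_quartet=2 acc=0xBC8 bytes_emitted=3
After char 6 ('0'=52): chars_in_quartet=3 acc=0x2F234 bytes_emitted=3
After char 7 ('P'=15): chars_in_quartet=4 acc=0xBC8D0F -> emit BC 8D 0F, reset; bytes_emitted=6
After char 8 ('E'=4): chars_in_quartet=1 acc=0x4 bytes_emitted=6
After char 9 ('K'=10): chars_in_quartet=2 acc=0x10A bytes_emitted=6
After char 10 ('4'=56): chars_in_quartet=3 acc=0x42B8 bytes_emitted=6
Padding '=': partial quartet acc=0x42B8 -> emit 10 AE; bytes_emitted=8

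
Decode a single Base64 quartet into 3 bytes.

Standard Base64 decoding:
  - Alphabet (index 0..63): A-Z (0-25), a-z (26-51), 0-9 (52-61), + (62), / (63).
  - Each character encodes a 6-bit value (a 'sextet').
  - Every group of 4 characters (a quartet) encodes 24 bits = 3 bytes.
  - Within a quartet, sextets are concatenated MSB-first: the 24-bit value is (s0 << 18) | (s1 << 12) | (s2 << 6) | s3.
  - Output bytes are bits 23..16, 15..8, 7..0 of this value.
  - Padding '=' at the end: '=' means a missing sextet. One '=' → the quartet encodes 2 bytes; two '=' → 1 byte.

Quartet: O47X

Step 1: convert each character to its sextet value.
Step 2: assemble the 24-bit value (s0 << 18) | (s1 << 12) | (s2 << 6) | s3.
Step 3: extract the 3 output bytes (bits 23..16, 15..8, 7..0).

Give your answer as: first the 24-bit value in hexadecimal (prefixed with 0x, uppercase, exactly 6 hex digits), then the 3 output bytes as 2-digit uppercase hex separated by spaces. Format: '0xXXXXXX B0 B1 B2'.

Sextets: O=14, 4=56, 7=59, X=23
24-bit: (14<<18) | (56<<12) | (59<<6) | 23
      = 0x380000 | 0x038000 | 0x000EC0 | 0x000017
      = 0x3B8ED7
Bytes: (v>>16)&0xFF=3B, (v>>8)&0xFF=8E, v&0xFF=D7

Answer: 0x3B8ED7 3B 8E D7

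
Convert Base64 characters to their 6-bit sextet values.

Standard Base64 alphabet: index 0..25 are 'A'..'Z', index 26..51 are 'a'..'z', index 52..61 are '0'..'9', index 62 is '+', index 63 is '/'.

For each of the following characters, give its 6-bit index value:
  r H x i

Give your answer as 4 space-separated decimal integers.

'r': a..z range, 26 + ord('r') − ord('a') = 43
'H': A..Z range, ord('H') − ord('A') = 7
'x': a..z range, 26 + ord('x') − ord('a') = 49
'i': a..z range, 26 + ord('i') − ord('a') = 34

Answer: 43 7 49 34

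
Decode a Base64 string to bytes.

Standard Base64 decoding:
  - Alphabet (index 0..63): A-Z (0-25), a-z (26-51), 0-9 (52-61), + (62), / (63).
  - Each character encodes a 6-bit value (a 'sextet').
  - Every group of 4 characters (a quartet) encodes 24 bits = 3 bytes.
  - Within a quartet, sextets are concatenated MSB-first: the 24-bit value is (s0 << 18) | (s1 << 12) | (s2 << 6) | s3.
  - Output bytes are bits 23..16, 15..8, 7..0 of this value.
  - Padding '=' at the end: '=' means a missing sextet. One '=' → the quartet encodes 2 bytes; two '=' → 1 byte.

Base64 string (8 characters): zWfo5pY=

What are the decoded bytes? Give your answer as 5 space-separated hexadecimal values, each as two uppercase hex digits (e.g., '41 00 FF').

After char 0 ('z'=51): chars_in_quartet=1 acc=0x33 bytes_emitted=0
After char 1 ('W'=22): chars_in_quartet=2 acc=0xCD6 bytes_emitted=0
After char 2 ('f'=31): chars_in_quartet=3 acc=0x3359F bytes_emitted=0
After char 3 ('o'=40): chars_in_quartet=4 acc=0xCD67E8 -> emit CD 67 E8, reset; bytes_emitted=3
After char 4 ('5'=57): chars_in_quartet=1 acc=0x39 bytes_emitted=3
After char 5 ('p'=41): chars_in_quartet=2 acc=0xE69 bytes_emitted=3
After char 6 ('Y'=24): chars_in_quartet=3 acc=0x39A58 bytes_emitted=3
Padding '=': partial quartet acc=0x39A58 -> emit E6 96; bytes_emitted=5

Answer: CD 67 E8 E6 96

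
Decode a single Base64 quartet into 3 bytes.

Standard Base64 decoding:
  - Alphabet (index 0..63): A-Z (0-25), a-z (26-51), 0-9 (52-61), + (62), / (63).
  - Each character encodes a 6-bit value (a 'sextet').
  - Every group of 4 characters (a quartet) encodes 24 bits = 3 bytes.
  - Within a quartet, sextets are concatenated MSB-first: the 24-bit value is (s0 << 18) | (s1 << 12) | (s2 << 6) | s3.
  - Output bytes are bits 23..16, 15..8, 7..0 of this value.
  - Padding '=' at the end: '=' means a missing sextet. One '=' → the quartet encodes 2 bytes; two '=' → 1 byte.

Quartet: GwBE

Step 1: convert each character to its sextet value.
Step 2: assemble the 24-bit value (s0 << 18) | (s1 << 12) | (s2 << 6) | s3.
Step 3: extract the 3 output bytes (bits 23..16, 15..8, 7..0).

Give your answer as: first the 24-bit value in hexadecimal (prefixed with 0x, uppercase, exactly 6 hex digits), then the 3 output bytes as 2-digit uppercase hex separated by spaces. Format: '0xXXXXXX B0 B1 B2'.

Answer: 0x1B0044 1B 00 44

Derivation:
Sextets: G=6, w=48, B=1, E=4
24-bit: (6<<18) | (48<<12) | (1<<6) | 4
      = 0x180000 | 0x030000 | 0x000040 | 0x000004
      = 0x1B0044
Bytes: (v>>16)&0xFF=1B, (v>>8)&0xFF=00, v&0xFF=44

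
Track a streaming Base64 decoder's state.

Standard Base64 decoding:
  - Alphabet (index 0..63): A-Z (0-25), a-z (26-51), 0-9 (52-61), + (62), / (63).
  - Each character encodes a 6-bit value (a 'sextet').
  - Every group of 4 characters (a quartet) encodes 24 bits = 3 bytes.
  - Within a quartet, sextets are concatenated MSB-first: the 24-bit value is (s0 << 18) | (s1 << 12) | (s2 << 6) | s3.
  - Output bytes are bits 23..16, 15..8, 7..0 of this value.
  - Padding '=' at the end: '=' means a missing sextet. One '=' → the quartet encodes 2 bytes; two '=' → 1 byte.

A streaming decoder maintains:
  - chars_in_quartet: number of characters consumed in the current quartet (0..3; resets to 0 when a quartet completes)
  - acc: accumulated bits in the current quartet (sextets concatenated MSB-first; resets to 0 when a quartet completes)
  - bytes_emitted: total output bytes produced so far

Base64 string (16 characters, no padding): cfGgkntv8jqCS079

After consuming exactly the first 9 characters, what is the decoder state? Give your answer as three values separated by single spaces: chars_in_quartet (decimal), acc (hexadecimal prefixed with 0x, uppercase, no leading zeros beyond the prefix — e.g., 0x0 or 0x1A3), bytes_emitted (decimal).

After char 0 ('c'=28): chars_in_quartet=1 acc=0x1C bytes_emitted=0
After char 1 ('f'=31): chars_in_quartet=2 acc=0x71F bytes_emitted=0
After char 2 ('G'=6): chars_in_quartet=3 acc=0x1C7C6 bytes_emitted=0
After char 3 ('g'=32): chars_in_quartet=4 acc=0x71F1A0 -> emit 71 F1 A0, reset; bytes_emitted=3
After char 4 ('k'=36): chars_in_quartet=1 acc=0x24 bytes_emitted=3
After char 5 ('n'=39): chars_in_quartet=2 acc=0x927 bytes_emitted=3
After char 6 ('t'=45): chars_in_quartet=3 acc=0x249ED bytes_emitted=3
After char 7 ('v'=47): chars_in_quartet=4 acc=0x927B6F -> emit 92 7B 6F, reset; bytes_emitted=6
After char 8 ('8'=60): chars_in_quartet=1 acc=0x3C bytes_emitted=6

Answer: 1 0x3C 6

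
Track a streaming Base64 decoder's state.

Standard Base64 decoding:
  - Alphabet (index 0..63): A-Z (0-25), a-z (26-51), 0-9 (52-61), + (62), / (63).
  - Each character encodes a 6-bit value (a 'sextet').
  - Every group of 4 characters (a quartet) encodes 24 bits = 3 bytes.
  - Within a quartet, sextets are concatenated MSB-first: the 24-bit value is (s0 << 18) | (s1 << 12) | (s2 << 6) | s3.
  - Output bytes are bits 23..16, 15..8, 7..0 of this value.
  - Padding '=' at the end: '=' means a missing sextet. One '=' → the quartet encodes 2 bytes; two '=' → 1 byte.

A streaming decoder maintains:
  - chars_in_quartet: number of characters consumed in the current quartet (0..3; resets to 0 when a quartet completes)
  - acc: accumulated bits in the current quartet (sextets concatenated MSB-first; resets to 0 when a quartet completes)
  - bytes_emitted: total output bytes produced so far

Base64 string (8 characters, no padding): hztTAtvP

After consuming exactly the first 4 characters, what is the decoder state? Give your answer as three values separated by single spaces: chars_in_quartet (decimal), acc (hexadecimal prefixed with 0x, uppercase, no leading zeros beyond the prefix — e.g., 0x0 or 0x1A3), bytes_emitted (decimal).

Answer: 0 0x0 3

Derivation:
After char 0 ('h'=33): chars_in_quartet=1 acc=0x21 bytes_emitted=0
After char 1 ('z'=51): chars_in_quartet=2 acc=0x873 bytes_emitted=0
After char 2 ('t'=45): chars_in_quartet=3 acc=0x21CED bytes_emitted=0
After char 3 ('T'=19): chars_in_quartet=4 acc=0x873B53 -> emit 87 3B 53, reset; bytes_emitted=3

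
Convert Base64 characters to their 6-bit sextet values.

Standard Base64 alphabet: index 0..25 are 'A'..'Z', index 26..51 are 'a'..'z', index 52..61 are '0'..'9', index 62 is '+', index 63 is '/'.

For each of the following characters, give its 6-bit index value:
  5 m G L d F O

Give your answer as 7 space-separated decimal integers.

'5': 0..9 range, 52 + ord('5') − ord('0') = 57
'm': a..z range, 26 + ord('m') − ord('a') = 38
'G': A..Z range, ord('G') − ord('A') = 6
'L': A..Z range, ord('L') − ord('A') = 11
'd': a..z range, 26 + ord('d') − ord('a') = 29
'F': A..Z range, ord('F') − ord('A') = 5
'O': A..Z range, ord('O') − ord('A') = 14

Answer: 57 38 6 11 29 5 14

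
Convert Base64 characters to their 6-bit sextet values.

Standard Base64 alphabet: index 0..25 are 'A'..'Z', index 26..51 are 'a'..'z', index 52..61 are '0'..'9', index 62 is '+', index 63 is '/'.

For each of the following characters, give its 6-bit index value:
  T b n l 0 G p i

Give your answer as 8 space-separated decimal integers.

'T': A..Z range, ord('T') − ord('A') = 19
'b': a..z range, 26 + ord('b') − ord('a') = 27
'n': a..z range, 26 + ord('n') − ord('a') = 39
'l': a..z range, 26 + ord('l') − ord('a') = 37
'0': 0..9 range, 52 + ord('0') − ord('0') = 52
'G': A..Z range, ord('G') − ord('A') = 6
'p': a..z range, 26 + ord('p') − ord('a') = 41
'i': a..z range, 26 + ord('i') − ord('a') = 34

Answer: 19 27 39 37 52 6 41 34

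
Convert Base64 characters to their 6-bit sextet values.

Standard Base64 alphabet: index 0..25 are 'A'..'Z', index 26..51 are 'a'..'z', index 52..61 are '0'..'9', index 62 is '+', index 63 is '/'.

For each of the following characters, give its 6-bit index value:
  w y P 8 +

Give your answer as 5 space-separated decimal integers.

'w': a..z range, 26 + ord('w') − ord('a') = 48
'y': a..z range, 26 + ord('y') − ord('a') = 50
'P': A..Z range, ord('P') − ord('A') = 15
'8': 0..9 range, 52 + ord('8') − ord('0') = 60
'+': index 62

Answer: 48 50 15 60 62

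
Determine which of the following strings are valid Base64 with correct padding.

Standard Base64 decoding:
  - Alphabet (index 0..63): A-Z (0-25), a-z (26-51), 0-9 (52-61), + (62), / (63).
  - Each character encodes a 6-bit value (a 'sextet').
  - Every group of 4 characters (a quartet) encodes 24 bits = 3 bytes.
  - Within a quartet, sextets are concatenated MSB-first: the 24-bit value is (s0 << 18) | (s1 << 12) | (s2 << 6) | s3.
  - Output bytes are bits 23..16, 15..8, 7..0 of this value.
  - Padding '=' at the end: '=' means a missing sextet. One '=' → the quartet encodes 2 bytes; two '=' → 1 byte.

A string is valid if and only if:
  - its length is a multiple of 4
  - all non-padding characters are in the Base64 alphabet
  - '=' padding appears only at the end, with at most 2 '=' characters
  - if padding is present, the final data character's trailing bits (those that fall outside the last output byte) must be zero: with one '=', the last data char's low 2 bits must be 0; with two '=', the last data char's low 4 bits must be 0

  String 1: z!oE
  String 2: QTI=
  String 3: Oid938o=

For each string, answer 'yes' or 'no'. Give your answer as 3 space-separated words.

Answer: no yes yes

Derivation:
String 1: 'z!oE' → invalid (bad char(s): ['!'])
String 2: 'QTI=' → valid
String 3: 'Oid938o=' → valid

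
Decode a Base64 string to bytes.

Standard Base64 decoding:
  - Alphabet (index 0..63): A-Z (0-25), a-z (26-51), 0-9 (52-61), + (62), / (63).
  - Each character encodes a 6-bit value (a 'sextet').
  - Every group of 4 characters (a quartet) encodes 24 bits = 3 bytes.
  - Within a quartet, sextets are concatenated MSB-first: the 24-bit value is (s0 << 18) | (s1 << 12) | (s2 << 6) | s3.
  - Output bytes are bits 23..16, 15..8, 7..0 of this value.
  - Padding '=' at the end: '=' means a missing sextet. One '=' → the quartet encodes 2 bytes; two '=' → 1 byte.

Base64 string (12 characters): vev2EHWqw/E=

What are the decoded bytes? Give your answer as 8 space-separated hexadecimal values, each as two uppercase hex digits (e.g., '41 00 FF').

After char 0 ('v'=47): chars_in_quartet=1 acc=0x2F bytes_emitted=0
After char 1 ('e'=30): chars_in_quartet=2 acc=0xBDE bytes_emitted=0
After char 2 ('v'=47): chars_in_quartet=3 acc=0x2F7AF bytes_emitted=0
After char 3 ('2'=54): chars_in_quartet=4 acc=0xBDEBF6 -> emit BD EB F6, reset; bytes_emitted=3
After char 4 ('E'=4): chars_in_quartet=1 acc=0x4 bytes_emitted=3
After char 5 ('H'=7): chars_in_quartet=2 acc=0x107 bytes_emitted=3
After char 6 ('W'=22): chars_in_quartet=3 acc=0x41D6 bytes_emitted=3
After char 7 ('q'=42): chars_in_quartet=4 acc=0x1075AA -> emit 10 75 AA, reset; bytes_emitted=6
After char 8 ('w'=48): chars_in_quartet=1 acc=0x30 bytes_emitted=6
After char 9 ('/'=63): chars_in_quartet=2 acc=0xC3F bytes_emitted=6
After char 10 ('E'=4): chars_in_quartet=3 acc=0x30FC4 bytes_emitted=6
Padding '=': partial quartet acc=0x30FC4 -> emit C3 F1; bytes_emitted=8

Answer: BD EB F6 10 75 AA C3 F1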